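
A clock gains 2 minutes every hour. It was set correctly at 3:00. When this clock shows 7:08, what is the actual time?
For every 60 true minutes, the faulty clock advances 62 minutes, so 1 faulty-clock minute corresponds to 60/62 true minutes.
From 3:00 to 7:08 on the faulty dial is 248 minutes.
True elapsed: 248 x 60/62 = 240 minutes = 4 hours.
True time: 3:00 + 4 hours = 7:00.

Final answer: 7:00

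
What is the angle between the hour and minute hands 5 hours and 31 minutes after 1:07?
First find the time 5 hours and 31 minutes after 1:07.
Total minutes: 1 x 60 + 7 + 5 x 60 + 31 = 398.
398 mod 720 = 398 minutes = 6:38.
Now compute the angle at 6:38:
Hour hand: 6 x 30 + 38 x 0.5 = 199 degrees
Minute hand: 38 x 6 = 228 degrees
Difference: |199 - 228| = 29 degrees
The angle is 29 degrees

Final answer: 29 degrees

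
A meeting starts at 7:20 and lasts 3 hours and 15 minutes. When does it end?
Starting time: 7:20
Adding 15 minutes to 20 minutes: 20 + 15 = 35 minutes
Adding 3 hours: 7 + 3 = 10
Final time: 10:35

Final answer: 10:35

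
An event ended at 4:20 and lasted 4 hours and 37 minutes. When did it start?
Starting time: 4:20 = 260 total minutes past 12:00
Subtracting: 4 hours and 37 minutes = 277 minutes
260 - 277 = -17 (negative, add 12 hours = 720) = 703 minutes
= 11 hours and 43 minutes past 12:00 = 11:43

Final answer: 11:43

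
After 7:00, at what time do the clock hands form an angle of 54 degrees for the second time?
At t minutes past 7:00, the hour hand is at 30 x 7 + 0.5t degrees and the minute hand is at 6t degrees.
The smaller angle between them is 54 degrees when |30H - 5.5t| = 54 or |30H - 5.5t| = 306.
With H = 7, solve 30 x 7 - 5.5t = +/- target for each target:
  t = (30 x 7 - 54) / 5.5 = 28.36
  t = (30 x 7 + 54) / 5.5 = 48
  t = (30 x 7 - 306) / 5.5 = -17.45 (outside (0, 60))
  t = (30 x 7 + 306) / 5.5 = 93.82 (outside (0, 60))
Valid solutions in (0, 60): {28.36, 48} minutes.
The second occurrence is t = 48 minutes.
The hands form a 54-degree angle at 48 minutes past 7:00.

Final answer: 48 minutes past 7:00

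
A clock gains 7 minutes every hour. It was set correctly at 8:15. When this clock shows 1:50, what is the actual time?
For every 60 true minutes, the faulty clock advances 67 minutes, so 1 faulty-clock minute corresponds to 60/67 true minutes.
From 8:15 to 1:50 on the faulty dial is 335 minutes.
True elapsed: 335 x 60/67 = 300 minutes = 5 hours.
True time: 8:15 + 5 hours = 1:15.

Final answer: 1:15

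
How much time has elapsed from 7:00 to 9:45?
From 7:00 to 9:45:
(9 x 60 + 45) - (7 x 60 + 0) = 585 - 420 = 165 minutes
= 2 hours and 45 minutes

Final answer: 2 hours and 45 minutes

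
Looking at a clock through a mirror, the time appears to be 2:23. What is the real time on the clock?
Reflection across the vertical (12-6) axis maps a hand at angle A degrees to (360 - A) degrees, which sends a reading of T minutes past 12:00 to (720 - T) minutes past 12:00.
Mirror reads 2:23 = 143 minutes past 12:00.
Actual time: (720 - 143) mod 720 = 577 minutes = 9:37.

Final answer: 9:37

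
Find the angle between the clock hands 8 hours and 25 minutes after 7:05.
First find the time 8 hours and 25 minutes after 7:05.
Total minutes: 7 x 60 + 5 + 8 x 60 + 25 = 930.
930 mod 720 = 210 minutes = 3:30.
Now compute the angle at 3:30:
Hour hand: 3 x 30 + 30 x 0.5 = 105 degrees
Minute hand: 30 x 6 = 180 degrees
Difference: |105 - 180| = 75 degrees
The angle is 75 degrees

Final answer: 75 degrees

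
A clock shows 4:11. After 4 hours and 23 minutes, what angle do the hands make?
First find the time 4 hours and 23 minutes after 4:11.
Total minutes: 4 x 60 + 11 + 4 x 60 + 23 = 514.
514 mod 720 = 514 minutes = 8:34.
Now compute the angle at 8:34:
Hour hand: 8 x 30 + 34 x 0.5 = 257 degrees
Minute hand: 34 x 6 = 204 degrees
Difference: |257 - 204| = 53 degrees
The angle is 53 degrees

Final answer: 53 degrees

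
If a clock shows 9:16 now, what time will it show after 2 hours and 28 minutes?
Starting time: 9:16
Adding 28 minutes to 16 minutes: 16 + 28 = 44 minutes
Adding 2 hours: 9 + 2 = 11
Final time: 11:44

Final answer: 11:44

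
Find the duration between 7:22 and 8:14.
From 7:22 to 8:14:
(8 x 60 + 14) - (7 x 60 + 22) = 494 - 442 = 52 minutes
= 52 minutes

Final answer: 52 minutes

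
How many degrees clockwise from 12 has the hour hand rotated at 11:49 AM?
The hour hand moves 30 degrees per hour and 0.5 degrees per minute.
At 11:49: (11) x 30 + 49 x 0.5 = 330 + 24.5 = 354.5 degrees

Final answer: 354.5 degrees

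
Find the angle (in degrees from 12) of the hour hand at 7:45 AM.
The hour hand moves 30 degrees per hour and 0.5 degrees per minute.
At 7:45: (7) x 30 + 45 x 0.5 = 210 + 22.5 = 232.5 degrees

Final answer: 232.5 degrees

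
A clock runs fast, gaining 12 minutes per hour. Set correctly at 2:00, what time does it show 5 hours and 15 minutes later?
For every 60 true minutes, the faulty clock advances 60 + 12 = 72 minutes.
True elapsed: 5 hours and 15 minutes = 315 minutes.
Faulty clock advances: 315 x 72/60 = 378 minutes (drift: 63 minutes ahead).
Shown time: 2:00 + 378 minutes = 8:18.

Final answer: 8:18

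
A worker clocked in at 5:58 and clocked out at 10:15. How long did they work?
From 5:58 to 10:15:
(10 x 60 + 15) - (5 x 60 + 58) = 615 - 358 = 257 minutes
= 4 hours and 17 minutes

Final answer: 4 hours and 17 minutes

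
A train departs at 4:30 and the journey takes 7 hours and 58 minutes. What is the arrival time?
Starting time: 4:30
Adding 58 minutes to 30 minutes: 30 + 58 = 88 minutes = 1 hour and 28 minutes
Adding 7 hours: 4 + 7 + 1 (carry) = 12
Final time: 12:28

Final answer: 12:28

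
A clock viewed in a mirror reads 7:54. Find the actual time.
Reflection across the vertical (12-6) axis maps a hand at angle A degrees to (360 - A) degrees, which sends a reading of T minutes past 12:00 to (720 - T) minutes past 12:00.
Mirror reads 7:54 = 474 minutes past 12:00.
Actual time: (720 - 474) mod 720 = 246 minutes = 4:06.

Final answer: 4:06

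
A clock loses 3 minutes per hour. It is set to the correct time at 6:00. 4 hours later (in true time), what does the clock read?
For every 60 true minutes, the faulty clock advances 60 - 3 = 57 minutes.
True elapsed: 4 hours = 240 minutes.
Faulty clock advances: 240 x 57/60 = 228 minutes (drift: 12 minutes behind).
Shown time: 6:00 + 228 minutes = 9:48.

Final answer: 9:48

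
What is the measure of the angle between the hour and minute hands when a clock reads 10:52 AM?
Hour hand position: 10 x 30 + 52 x 0.5 = 326 degrees
Minute hand position: 52 x 6 = 312 degrees
Difference: |326 - 312| = 14 degrees
The angle between the hands is 14 degrees

Final answer: 14 degrees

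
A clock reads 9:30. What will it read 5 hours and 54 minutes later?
Starting time: 9:30
Adding 54 minutes to 30 minutes: 30 + 54 = 84 minutes = 1 hour and 24 minutes
Adding 5 hours: 9 + 5 + 1 (carry) = 15 - 12 = 3
Final time: 3:24

Final answer: 3:24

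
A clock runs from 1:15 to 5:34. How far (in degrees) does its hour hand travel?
The hour hand moves 0.5 degrees per minute.
Time elapsed: 5:34 - 1:15 = 259 minutes
Angular displacement: 259 x 0.5 = 129.5 degrees

Final answer: 129.5 degrees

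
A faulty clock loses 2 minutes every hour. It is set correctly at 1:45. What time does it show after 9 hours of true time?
For every 60 true minutes, the faulty clock advances 60 - 2 = 58 minutes.
True elapsed: 9 hours = 540 minutes.
Faulty clock advances: 540 x 58/60 = 522 minutes (drift: 18 minutes behind).
Shown time: 1:45 + 522 minutes = 10:27.

Final answer: 10:27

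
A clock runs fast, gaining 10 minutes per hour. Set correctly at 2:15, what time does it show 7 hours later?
For every 60 true minutes, the faulty clock advances 60 + 10 = 70 minutes.
True elapsed: 7 hours = 420 minutes.
Faulty clock advances: 420 x 70/60 = 490 minutes (drift: 70 minutes ahead).
Shown time: 2:15 + 490 minutes = 10:25.

Final answer: 10:25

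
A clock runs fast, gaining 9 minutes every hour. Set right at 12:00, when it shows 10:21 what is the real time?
For every 60 true minutes, the faulty clock advances 69 minutes, so 1 faulty-clock minute corresponds to 60/69 true minutes.
From 12:00 to 10:21 on the faulty dial is 621 minutes.
True elapsed: 621 x 60/69 = 540 minutes = 9 hours.
True time: 12:00 + 9 hours = 9:00.

Final answer: 9:00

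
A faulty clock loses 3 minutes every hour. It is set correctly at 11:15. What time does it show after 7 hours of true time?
For every 60 true minutes, the faulty clock advances 60 - 3 = 57 minutes.
True elapsed: 7 hours = 420 minutes.
Faulty clock advances: 420 x 57/60 = 399 minutes (drift: 21 minutes behind).
Shown time: 11:15 + 399 minutes = 5:54.

Final answer: 5:54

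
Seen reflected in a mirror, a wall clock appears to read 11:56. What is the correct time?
Reflection across the vertical (12-6) axis maps a hand at angle A degrees to (360 - A) degrees, which sends a reading of T minutes past 12:00 to (720 - T) minutes past 12:00.
Mirror reads 11:56 = 716 minutes past 12:00.
Actual time: (720 - 716) mod 720 = 4 minutes = 12:04.

Final answer: 12:04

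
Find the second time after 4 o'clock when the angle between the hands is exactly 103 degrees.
At t minutes past 4:00, the hour hand is at 30 x 4 + 0.5t degrees and the minute hand is at 6t degrees.
The smaller angle between them is 103 degrees when |30H - 5.5t| = 103 or |30H - 5.5t| = 257.
With H = 4, solve 30 x 4 - 5.5t = +/- target for each target:
  t = (30 x 4 - 103) / 5.5 = 3.09
  t = (30 x 4 + 103) / 5.5 = 40.55
  t = (30 x 4 - 257) / 5.5 = -24.91 (outside (0, 60))
  t = (30 x 4 + 257) / 5.5 = 68.55 (outside (0, 60))
Valid solutions in (0, 60): {3.09, 40.55} minutes.
The second occurrence is t = 40.55 minutes.
The hands form a 103-degree angle at 40.55 minutes past 4:00.

Final answer: 40.55 minutes past 4:00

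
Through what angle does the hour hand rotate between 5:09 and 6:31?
The hour hand moves 0.5 degrees per minute.
Time elapsed: 6:31 - 5:09 = 82 minutes
Angular displacement: 82 x 0.5 = 41 degrees

Final answer: 41 degrees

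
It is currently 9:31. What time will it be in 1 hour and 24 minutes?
Starting time: 9:31
Adding 24 minutes to 31 minutes: 31 + 24 = 55 minutes
Adding 1 hour: 9 + 1 = 10
Final time: 10:55

Final answer: 10:55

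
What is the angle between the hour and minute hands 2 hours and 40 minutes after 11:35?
First find the time 2 hours and 40 minutes after 11:35.
Total minutes: 11 x 60 + 35 + 2 x 60 + 40 = 855.
855 mod 720 = 135 minutes = 2:15.
Now compute the angle at 2:15:
Hour hand: 2 x 30 + 15 x 0.5 = 67.5 degrees
Minute hand: 15 x 6 = 90 degrees
Difference: |67.5 - 90| = 22.5 degrees
The angle is 22.5 degrees

Final answer: 22.5 degrees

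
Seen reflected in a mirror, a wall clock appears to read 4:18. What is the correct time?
Reflection across the vertical (12-6) axis maps a hand at angle A degrees to (360 - A) degrees, which sends a reading of T minutes past 12:00 to (720 - T) minutes past 12:00.
Mirror reads 4:18 = 258 minutes past 12:00.
Actual time: (720 - 258) mod 720 = 462 minutes = 7:42.

Final answer: 7:42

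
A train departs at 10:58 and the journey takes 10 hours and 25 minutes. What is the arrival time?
Starting time: 10:58
Adding 25 minutes to 58 minutes: 58 + 25 = 83 minutes = 1 hour and 23 minutes
Adding 10 hours: 10 + 10 + 1 (carry) = 21 - 12 = 9
Final time: 9:23

Final answer: 9:23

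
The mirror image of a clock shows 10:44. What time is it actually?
Reflection across the vertical (12-6) axis maps a hand at angle A degrees to (360 - A) degrees, which sends a reading of T minutes past 12:00 to (720 - T) minutes past 12:00.
Mirror reads 10:44 = 644 minutes past 12:00.
Actual time: (720 - 644) mod 720 = 76 minutes = 1:16.

Final answer: 1:16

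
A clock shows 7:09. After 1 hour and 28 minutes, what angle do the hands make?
First find the time 1 hour and 28 minutes after 7:09.
Total minutes: 7 x 60 + 9 + 1 x 60 + 28 = 517.
517 mod 720 = 517 minutes = 8:37.
Now compute the angle at 8:37:
Hour hand: 8 x 30 + 37 x 0.5 = 258.5 degrees
Minute hand: 37 x 6 = 222 degrees
Difference: |258.5 - 222| = 36.5 degrees
The angle is 36.5 degrees

Final answer: 36.5 degrees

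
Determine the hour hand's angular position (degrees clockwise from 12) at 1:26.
The hour hand moves 30 degrees per hour and 0.5 degrees per minute.
At 1:26: (1) x 30 + 26 x 0.5 = 30 + 13 = 43 degrees

Final answer: 43 degrees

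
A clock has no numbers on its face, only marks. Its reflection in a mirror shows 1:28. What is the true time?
Reflection across the vertical (12-6) axis maps a hand at angle A degrees to (360 - A) degrees, which sends a reading of T minutes past 12:00 to (720 - T) minutes past 12:00.
Mirror reads 1:28 = 88 minutes past 12:00.
Actual time: (720 - 88) mod 720 = 632 minutes = 10:32.

Final answer: 10:32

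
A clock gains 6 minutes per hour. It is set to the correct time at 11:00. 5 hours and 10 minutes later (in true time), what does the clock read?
For every 60 true minutes, the faulty clock advances 60 + 6 = 66 minutes.
True elapsed: 5 hours and 10 minutes = 310 minutes.
Faulty clock advances: 310 x 66/60 = 341 minutes (drift: 31 minutes ahead).
Shown time: 11:00 + 341 minutes = 4:41.

Final answer: 4:41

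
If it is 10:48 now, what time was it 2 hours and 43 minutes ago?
Starting time: 10:48 = 648 total minutes past 12:00
Subtracting: 2 hours and 43 minutes = 163 minutes
648 - 163 = 485 minutes
= 8 hours and 5 minutes past 12:00 = 8:05

Final answer: 8:05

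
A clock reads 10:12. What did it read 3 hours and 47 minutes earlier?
Starting time: 10:12 = 612 total minutes past 12:00
Subtracting: 3 hours and 47 minutes = 227 minutes
612 - 227 = 385 minutes
= 6 hours and 25 minutes past 12:00 = 6:25

Final answer: 6:25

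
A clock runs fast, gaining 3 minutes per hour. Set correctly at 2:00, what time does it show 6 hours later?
For every 60 true minutes, the faulty clock advances 60 + 3 = 63 minutes.
True elapsed: 6 hours = 360 minutes.
Faulty clock advances: 360 x 63/60 = 378 minutes (drift: 18 minutes ahead).
Shown time: 2:00 + 378 minutes = 8:18.

Final answer: 8:18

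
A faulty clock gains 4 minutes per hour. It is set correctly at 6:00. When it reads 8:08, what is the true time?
For every 60 true minutes, the faulty clock advances 64 minutes, so 1 faulty-clock minute corresponds to 60/64 true minutes.
From 6:00 to 8:08 on the faulty dial is 128 minutes.
True elapsed: 128 x 60/64 = 120 minutes = 2 hours.
True time: 6:00 + 2 hours = 8:00.

Final answer: 8:00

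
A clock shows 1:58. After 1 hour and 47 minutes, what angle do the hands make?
First find the time 1 hour and 47 minutes after 1:58.
Total minutes: 1 x 60 + 58 + 1 x 60 + 47 = 225.
225 mod 720 = 225 minutes = 3:45.
Now compute the angle at 3:45:
Hour hand: 3 x 30 + 45 x 0.5 = 112.5 degrees
Minute hand: 45 x 6 = 270 degrees
Difference: |112.5 - 270| = 157.5 degrees
The angle is 157.5 degrees

Final answer: 157.5 degrees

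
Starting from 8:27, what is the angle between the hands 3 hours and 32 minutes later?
First find the time 3 hours and 32 minutes after 8:27.
Total minutes: 8 x 60 + 27 + 3 x 60 + 32 = 719.
719 mod 720 = 719 minutes = 11:59.
Now compute the angle at 11:59:
Hour hand: 11 x 30 + 59 x 0.5 = 359.5 degrees
Minute hand: 59 x 6 = 354 degrees
Difference: |359.5 - 354| = 5.5 degrees
The angle is 5.5 degrees

Final answer: 5.5 degrees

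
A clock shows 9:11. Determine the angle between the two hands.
Hour hand position: 9 x 30 + 11 x 0.5 = 275.5 degrees
Minute hand position: 11 x 6 = 66 degrees
Difference: |275.5 - 66| = 209.5 degrees
Since 209.5 > 180, the smaller angle is 360 - 209.5 = 150.5 degrees

Final answer: 150.5 degrees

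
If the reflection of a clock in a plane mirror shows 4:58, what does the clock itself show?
Reflection across the vertical (12-6) axis maps a hand at angle A degrees to (360 - A) degrees, which sends a reading of T minutes past 12:00 to (720 - T) minutes past 12:00.
Mirror reads 4:58 = 298 minutes past 12:00.
Actual time: (720 - 298) mod 720 = 422 minutes = 7:02.

Final answer: 7:02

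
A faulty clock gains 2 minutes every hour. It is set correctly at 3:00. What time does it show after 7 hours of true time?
For every 60 true minutes, the faulty clock advances 60 + 2 = 62 minutes.
True elapsed: 7 hours = 420 minutes.
Faulty clock advances: 420 x 62/60 = 434 minutes (drift: 14 minutes ahead).
Shown time: 3:00 + 434 minutes = 10:14.

Final answer: 10:14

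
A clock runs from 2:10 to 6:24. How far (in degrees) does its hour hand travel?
The hour hand moves 0.5 degrees per minute.
Time elapsed: 6:24 - 2:10 = 254 minutes
Angular displacement: 254 x 0.5 = 127 degrees

Final answer: 127 degrees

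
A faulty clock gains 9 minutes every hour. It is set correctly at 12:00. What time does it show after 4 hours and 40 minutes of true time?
For every 60 true minutes, the faulty clock advances 60 + 9 = 69 minutes.
True elapsed: 4 hours and 40 minutes = 280 minutes.
Faulty clock advances: 280 x 69/60 = 322 minutes (drift: 42 minutes ahead).
Shown time: 12:00 + 322 minutes = 5:22.

Final answer: 5:22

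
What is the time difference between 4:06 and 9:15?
From 4:06 to 9:15:
(9 x 60 + 15) - (4 x 60 + 6) = 555 - 246 = 309 minutes
= 5 hours and 9 minutes

Final answer: 5 hours and 9 minutes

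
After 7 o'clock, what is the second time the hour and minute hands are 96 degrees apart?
At t minutes past 7:00, the hour hand is at 30 x 7 + 0.5t degrees and the minute hand is at 6t degrees.
The smaller angle between them is 96 degrees when |30H - 5.5t| = 96 or |30H - 5.5t| = 264.
With H = 7, solve 30 x 7 - 5.5t = +/- target for each target:
  t = (30 x 7 - 96) / 5.5 = 20.73
  t = (30 x 7 + 96) / 5.5 = 55.64
  t = (30 x 7 - 264) / 5.5 = -9.82 (outside (0, 60))
  t = (30 x 7 + 264) / 5.5 = 86.18 (outside (0, 60))
Valid solutions in (0, 60): {20.73, 55.64} minutes.
The second occurrence is t = 55.64 minutes.
The hands form a 96-degree angle at 55.64 minutes past 7:00.

Final answer: 55.64 minutes past 7:00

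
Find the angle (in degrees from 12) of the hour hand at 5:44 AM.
The hour hand moves 30 degrees per hour and 0.5 degrees per minute.
At 5:44: (5) x 30 + 44 x 0.5 = 150 + 22 = 172 degrees

Final answer: 172 degrees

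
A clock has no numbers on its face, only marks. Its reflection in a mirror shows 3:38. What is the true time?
Reflection across the vertical (12-6) axis maps a hand at angle A degrees to (360 - A) degrees, which sends a reading of T minutes past 12:00 to (720 - T) minutes past 12:00.
Mirror reads 3:38 = 218 minutes past 12:00.
Actual time: (720 - 218) mod 720 = 502 minutes = 8:22.

Final answer: 8:22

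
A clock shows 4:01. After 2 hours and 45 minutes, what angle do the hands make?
First find the time 2 hours and 45 minutes after 4:01.
Total minutes: 4 x 60 + 1 + 2 x 60 + 45 = 406.
406 mod 720 = 406 minutes = 6:46.
Now compute the angle at 6:46:
Hour hand: 6 x 30 + 46 x 0.5 = 203 degrees
Minute hand: 46 x 6 = 276 degrees
Difference: |203 - 276| = 73 degrees
The angle is 73 degrees

Final answer: 73 degrees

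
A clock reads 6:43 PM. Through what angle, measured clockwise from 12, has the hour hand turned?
The hour hand moves 30 degrees per hour and 0.5 degrees per minute.
At 6:43: (6) x 30 + 43 x 0.5 = 180 + 21.5 = 201.5 degrees

Final answer: 201.5 degrees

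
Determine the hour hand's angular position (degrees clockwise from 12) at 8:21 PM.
The hour hand moves 30 degrees per hour and 0.5 degrees per minute.
At 8:21: (8) x 30 + 21 x 0.5 = 240 + 10.5 = 250.5 degrees

Final answer: 250.5 degrees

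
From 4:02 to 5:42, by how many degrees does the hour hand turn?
The hour hand moves 0.5 degrees per minute.
Time elapsed: 5:42 - 4:02 = 100 minutes
Angular displacement: 100 x 0.5 = 50 degrees

Final answer: 50 degrees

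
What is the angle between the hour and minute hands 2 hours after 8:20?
First find the time 2 hours after 8:20.
Total minutes: 8 x 60 + 20 + 2 x 60 + 0 = 620.
620 mod 720 = 620 minutes = 10:20.
Now compute the angle at 10:20:
Hour hand: 10 x 30 + 20 x 0.5 = 310 degrees
Minute hand: 20 x 6 = 120 degrees
Difference: |310 - 120| = 190 degrees
Smaller angle: 360 - 190 = 170 degrees

Final answer: 170 degrees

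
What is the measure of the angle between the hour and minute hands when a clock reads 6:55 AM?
Hour hand position: 6 x 30 + 55 x 0.5 = 207.5 degrees
Minute hand position: 55 x 6 = 330 degrees
Difference: |207.5 - 330| = 122.5 degrees
The angle between the hands is 122.5 degrees

Final answer: 122.5 degrees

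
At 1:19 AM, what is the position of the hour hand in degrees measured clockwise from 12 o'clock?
The hour hand moves 30 degrees per hour and 0.5 degrees per minute.
At 1:19: (1) x 30 + 19 x 0.5 = 30 + 9.5 = 39.5 degrees

Final answer: 39.5 degrees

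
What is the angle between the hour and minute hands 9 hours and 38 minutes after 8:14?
First find the time 9 hours and 38 minutes after 8:14.
Total minutes: 8 x 60 + 14 + 9 x 60 + 38 = 1072.
1072 mod 720 = 352 minutes = 5:52.
Now compute the angle at 5:52:
Hour hand: 5 x 30 + 52 x 0.5 = 176 degrees
Minute hand: 52 x 6 = 312 degrees
Difference: |176 - 312| = 136 degrees
The angle is 136 degrees

Final answer: 136 degrees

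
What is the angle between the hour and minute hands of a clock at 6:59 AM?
Hour hand position: 6 x 30 + 59 x 0.5 = 209.5 degrees
Minute hand position: 59 x 6 = 354 degrees
Difference: |209.5 - 354| = 144.5 degrees
The angle between the hands is 144.5 degrees

Final answer: 144.5 degrees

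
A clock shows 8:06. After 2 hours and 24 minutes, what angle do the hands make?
First find the time 2 hours and 24 minutes after 8:06.
Total minutes: 8 x 60 + 6 + 2 x 60 + 24 = 630.
630 mod 720 = 630 minutes = 10:30.
Now compute the angle at 10:30:
Hour hand: 10 x 30 + 30 x 0.5 = 315 degrees
Minute hand: 30 x 6 = 180 degrees
Difference: |315 - 180| = 135 degrees
The angle is 135 degrees

Final answer: 135 degrees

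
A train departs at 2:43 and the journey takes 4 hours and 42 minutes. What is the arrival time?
Starting time: 2:43
Adding 42 minutes to 43 minutes: 43 + 42 = 85 minutes = 1 hour and 25 minutes
Adding 4 hours: 2 + 4 + 1 (carry) = 7
Final time: 7:25

Final answer: 7:25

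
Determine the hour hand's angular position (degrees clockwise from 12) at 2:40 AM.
The hour hand moves 30 degrees per hour and 0.5 degrees per minute.
At 2:40: (2) x 30 + 40 x 0.5 = 60 + 20 = 80 degrees

Final answer: 80 degrees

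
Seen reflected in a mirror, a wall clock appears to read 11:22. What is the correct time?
Reflection across the vertical (12-6) axis maps a hand at angle A degrees to (360 - A) degrees, which sends a reading of T minutes past 12:00 to (720 - T) minutes past 12:00.
Mirror reads 11:22 = 682 minutes past 12:00.
Actual time: (720 - 682) mod 720 = 38 minutes = 12:38.

Final answer: 12:38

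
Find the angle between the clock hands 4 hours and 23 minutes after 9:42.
First find the time 4 hours and 23 minutes after 9:42.
Total minutes: 9 x 60 + 42 + 4 x 60 + 23 = 845.
845 mod 720 = 125 minutes = 2:05.
Now compute the angle at 2:05:
Hour hand: 2 x 30 + 5 x 0.5 = 62.5 degrees
Minute hand: 5 x 6 = 30 degrees
Difference: |62.5 - 30| = 32.5 degrees
The angle is 32.5 degrees

Final answer: 32.5 degrees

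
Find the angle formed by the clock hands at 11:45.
Hour hand position: 11 x 30 + 45 x 0.5 = 352.5 degrees
Minute hand position: 45 x 6 = 270 degrees
Difference: |352.5 - 270| = 82.5 degrees
The angle between the hands is 82.5 degrees

Final answer: 82.5 degrees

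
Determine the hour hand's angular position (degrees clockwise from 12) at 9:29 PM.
The hour hand moves 30 degrees per hour and 0.5 degrees per minute.
At 9:29: (9) x 30 + 29 x 0.5 = 270 + 14.5 = 284.5 degrees

Final answer: 284.5 degrees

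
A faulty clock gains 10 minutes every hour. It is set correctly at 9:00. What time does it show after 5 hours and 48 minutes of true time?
For every 60 true minutes, the faulty clock advances 60 + 10 = 70 minutes.
True elapsed: 5 hours and 48 minutes = 348 minutes.
Faulty clock advances: 348 x 70/60 = 406 minutes (drift: 58 minutes ahead).
Shown time: 9:00 + 406 minutes = 3:46.

Final answer: 3:46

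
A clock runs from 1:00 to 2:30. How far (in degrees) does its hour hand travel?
The hour hand moves 0.5 degrees per minute.
Time elapsed: 2:30 - 1:00 = 90 minutes
Angular displacement: 90 x 0.5 = 45 degrees

Final answer: 45 degrees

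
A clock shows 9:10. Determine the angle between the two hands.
Hour hand position: 9 x 30 + 10 x 0.5 = 275 degrees
Minute hand position: 10 x 6 = 60 degrees
Difference: |275 - 60| = 215 degrees
Since 215 > 180, the smaller angle is 360 - 215 = 145 degrees

Final answer: 145 degrees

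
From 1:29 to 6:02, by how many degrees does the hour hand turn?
The hour hand moves 0.5 degrees per minute.
Time elapsed: 6:02 - 1:29 = 273 minutes
Angular displacement: 273 x 0.5 = 136.5 degrees

Final answer: 136.5 degrees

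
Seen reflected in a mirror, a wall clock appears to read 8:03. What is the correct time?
Reflection across the vertical (12-6) axis maps a hand at angle A degrees to (360 - A) degrees, which sends a reading of T minutes past 12:00 to (720 - T) minutes past 12:00.
Mirror reads 8:03 = 483 minutes past 12:00.
Actual time: (720 - 483) mod 720 = 237 minutes = 3:57.

Final answer: 3:57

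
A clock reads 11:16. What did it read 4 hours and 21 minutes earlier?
Starting time: 11:16 = 676 total minutes past 12:00
Subtracting: 4 hours and 21 minutes = 261 minutes
676 - 261 = 415 minutes
= 6 hours and 55 minutes past 12:00 = 6:55

Final answer: 6:55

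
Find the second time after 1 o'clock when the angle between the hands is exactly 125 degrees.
At t minutes past 1:00, the hour hand is at 30 x 1 + 0.5t degrees and the minute hand is at 6t degrees.
The smaller angle between them is 125 degrees when |30H - 5.5t| = 125 or |30H - 5.5t| = 235.
With H = 1, solve 30 x 1 - 5.5t = +/- target for each target:
  t = (30 x 1 - 125) / 5.5 = -17.27 (outside (0, 60))
  t = (30 x 1 + 125) / 5.5 = 28.18
  t = (30 x 1 - 235) / 5.5 = -37.27 (outside (0, 60))
  t = (30 x 1 + 235) / 5.5 = 48.18
Valid solutions in (0, 60): {28.18, 48.18} minutes.
The second occurrence is t = 48.18 minutes.
The hands form a 125-degree angle at 48.18 minutes past 1:00.

Final answer: 48.18 minutes past 1:00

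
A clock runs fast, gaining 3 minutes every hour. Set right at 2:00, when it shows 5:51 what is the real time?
For every 60 true minutes, the faulty clock advances 63 minutes, so 1 faulty-clock minute corresponds to 60/63 true minutes.
From 2:00 to 5:51 on the faulty dial is 231 minutes.
True elapsed: 231 x 60/63 = 220 minutes = 3 hours and 40 minutes.
True time: 2:00 + 3 hours and 40 minutes = 5:40.

Final answer: 5:40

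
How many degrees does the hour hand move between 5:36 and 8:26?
The hour hand moves 0.5 degrees per minute.
Time elapsed: 8:26 - 5:36 = 170 minutes
Angular displacement: 170 x 0.5 = 85 degrees

Final answer: 85 degrees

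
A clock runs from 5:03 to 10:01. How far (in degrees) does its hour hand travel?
The hour hand moves 0.5 degrees per minute.
Time elapsed: 10:01 - 5:03 = 298 minutes
Angular displacement: 298 x 0.5 = 149 degrees

Final answer: 149 degrees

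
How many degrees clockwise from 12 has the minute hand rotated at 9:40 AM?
The minute hand moves 6 degrees per minute.
At 9:40: 40 x 6 = 240 degrees

Final answer: 240 degrees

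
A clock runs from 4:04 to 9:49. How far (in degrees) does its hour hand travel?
The hour hand moves 0.5 degrees per minute.
Time elapsed: 9:49 - 4:04 = 345 minutes
Angular displacement: 345 x 0.5 = 172.5 degrees

Final answer: 172.5 degrees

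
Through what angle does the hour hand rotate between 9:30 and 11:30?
The hour hand moves 0.5 degrees per minute.
Time elapsed: 11:30 - 9:30 = 120 minutes
Angular displacement: 120 x 0.5 = 60 degrees

Final answer: 60 degrees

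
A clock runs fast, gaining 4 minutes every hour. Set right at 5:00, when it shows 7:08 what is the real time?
For every 60 true minutes, the faulty clock advances 64 minutes, so 1 faulty-clock minute corresponds to 60/64 true minutes.
From 5:00 to 7:08 on the faulty dial is 128 minutes.
True elapsed: 128 x 60/64 = 120 minutes = 2 hours.
True time: 5:00 + 2 hours = 7:00.

Final answer: 7:00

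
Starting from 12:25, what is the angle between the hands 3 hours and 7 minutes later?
First find the time 3 hours and 7 minutes after 12:25.
Total minutes: 12 x 60 + 25 + 3 x 60 + 7 = 932.
932 mod 720 = 212 minutes = 3:32.
Now compute the angle at 3:32:
Hour hand: 3 x 30 + 32 x 0.5 = 106 degrees
Minute hand: 32 x 6 = 192 degrees
Difference: |106 - 192| = 86 degrees
The angle is 86 degrees

Final answer: 86 degrees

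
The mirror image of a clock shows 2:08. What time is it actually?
Reflection across the vertical (12-6) axis maps a hand at angle A degrees to (360 - A) degrees, which sends a reading of T minutes past 12:00 to (720 - T) minutes past 12:00.
Mirror reads 2:08 = 128 minutes past 12:00.
Actual time: (720 - 128) mod 720 = 592 minutes = 9:52.

Final answer: 9:52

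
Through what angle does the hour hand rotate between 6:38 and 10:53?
The hour hand moves 0.5 degrees per minute.
Time elapsed: 10:53 - 6:38 = 255 minutes
Angular displacement: 255 x 0.5 = 127.5 degrees

Final answer: 127.5 degrees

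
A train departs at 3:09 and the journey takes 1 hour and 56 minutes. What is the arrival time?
Starting time: 3:09
Adding 56 minutes to 9 minutes: 9 + 56 = 65 minutes = 1 hour and 5 minutes
Adding 1 hour: 3 + 1 + 1 (carry) = 5
Final time: 5:05

Final answer: 5:05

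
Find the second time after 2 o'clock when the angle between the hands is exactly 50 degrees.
At t minutes past 2:00, the hour hand is at 30 x 2 + 0.5t degrees and the minute hand is at 6t degrees.
The smaller angle between them is 50 degrees when |30H - 5.5t| = 50 or |30H - 5.5t| = 310.
With H = 2, solve 30 x 2 - 5.5t = +/- target for each target:
  t = (30 x 2 - 50) / 5.5 = 1.82
  t = (30 x 2 + 50) / 5.5 = 20
  t = (30 x 2 - 310) / 5.5 = -45.45 (outside (0, 60))
  t = (30 x 2 + 310) / 5.5 = 67.27 (outside (0, 60))
Valid solutions in (0, 60): {1.82, 20} minutes.
The second occurrence is t = 20 minutes.
The hands form a 50-degree angle at 20 minutes past 2:00.

Final answer: 20 minutes past 2:00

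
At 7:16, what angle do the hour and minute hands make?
Hour hand position: 7 x 30 + 16 x 0.5 = 218 degrees
Minute hand position: 16 x 6 = 96 degrees
Difference: |218 - 96| = 122 degrees
The angle between the hands is 122 degrees

Final answer: 122 degrees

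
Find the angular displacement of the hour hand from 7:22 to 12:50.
The hour hand moves 0.5 degrees per minute.
Time elapsed: 12:50 - 7:22 = 328 minutes
Angular displacement: 328 x 0.5 = 164 degrees

Final answer: 164 degrees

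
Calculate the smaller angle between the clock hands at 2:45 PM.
Hour hand position: 2 x 30 + 45 x 0.5 = 82.5 degrees
Minute hand position: 45 x 6 = 270 degrees
Difference: |82.5 - 270| = 187.5 degrees
Since 187.5 > 180, the smaller angle is 360 - 187.5 = 172.5 degrees

Final answer: 172.5 degrees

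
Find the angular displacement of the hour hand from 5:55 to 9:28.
The hour hand moves 0.5 degrees per minute.
Time elapsed: 9:28 - 5:55 = 213 minutes
Angular displacement: 213 x 0.5 = 106.5 degrees

Final answer: 106.5 degrees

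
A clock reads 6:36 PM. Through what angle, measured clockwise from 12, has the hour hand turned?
The hour hand moves 30 degrees per hour and 0.5 degrees per minute.
At 6:36: (6) x 30 + 36 x 0.5 = 180 + 18 = 198 degrees

Final answer: 198 degrees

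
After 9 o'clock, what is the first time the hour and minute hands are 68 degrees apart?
At t minutes past 9:00, the hour hand is at 30 x 9 + 0.5t degrees and the minute hand is at 6t degrees.
The smaller angle between them is 68 degrees when |30H - 5.5t| = 68 or |30H - 5.5t| = 292.
With H = 9, solve 30 x 9 - 5.5t = +/- target for each target:
  t = (30 x 9 - 68) / 5.5 = 36.73
  t = (30 x 9 + 68) / 5.5 = 61.45 (outside (0, 60))
  t = (30 x 9 - 292) / 5.5 = -4 (outside (0, 60))
  t = (30 x 9 + 292) / 5.5 = 102.18 (outside (0, 60))
Valid solutions in (0, 60): {36.73} minutes.
The first occurrence is t = 36.73 minutes.
The hands form a 68-degree angle at 36.73 minutes past 9:00.

Final answer: 36.73 minutes past 9:00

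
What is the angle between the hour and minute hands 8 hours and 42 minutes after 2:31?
First find the time 8 hours and 42 minutes after 2:31.
Total minutes: 2 x 60 + 31 + 8 x 60 + 42 = 673.
673 mod 720 = 673 minutes = 11:13.
Now compute the angle at 11:13:
Hour hand: 11 x 30 + 13 x 0.5 = 336.5 degrees
Minute hand: 13 x 6 = 78 degrees
Difference: |336.5 - 78| = 258.5 degrees
Smaller angle: 360 - 258.5 = 101.5 degrees

Final answer: 101.5 degrees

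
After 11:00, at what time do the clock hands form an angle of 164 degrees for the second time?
At t minutes past 11:00, the hour hand is at 30 x 11 + 0.5t degrees and the minute hand is at 6t degrees.
The smaller angle between them is 164 degrees when |30H - 5.5t| = 164 or |30H - 5.5t| = 196.
With H = 11, solve 30 x 11 - 5.5t = +/- target for each target:
  t = (30 x 11 - 164) / 5.5 = 30.18
  t = (30 x 11 + 164) / 5.5 = 89.82 (outside (0, 60))
  t = (30 x 11 - 196) / 5.5 = 24.36
  t = (30 x 11 + 196) / 5.5 = 95.64 (outside (0, 60))
Valid solutions in (0, 60): {24.36, 30.18} minutes.
The second occurrence is t = 30.18 minutes.
The hands form a 164-degree angle at 30.18 minutes past 11:00.

Final answer: 30.18 minutes past 11:00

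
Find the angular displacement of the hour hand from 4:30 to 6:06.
The hour hand moves 0.5 degrees per minute.
Time elapsed: 6:06 - 4:30 = 96 minutes
Angular displacement: 96 x 0.5 = 48 degrees

Final answer: 48 degrees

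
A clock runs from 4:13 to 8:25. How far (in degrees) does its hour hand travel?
The hour hand moves 0.5 degrees per minute.
Time elapsed: 8:25 - 4:13 = 252 minutes
Angular displacement: 252 x 0.5 = 126 degrees

Final answer: 126 degrees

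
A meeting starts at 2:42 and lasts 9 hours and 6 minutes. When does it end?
Starting time: 2:42
Adding 6 minutes to 42 minutes: 42 + 6 = 48 minutes
Adding 9 hours: 2 + 9 = 11
Final time: 11:48

Final answer: 11:48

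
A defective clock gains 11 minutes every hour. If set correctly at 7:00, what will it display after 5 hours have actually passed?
For every 60 true minutes, the faulty clock advances 60 + 11 = 71 minutes.
True elapsed: 5 hours = 300 minutes.
Faulty clock advances: 300 x 71/60 = 355 minutes (drift: 55 minutes ahead).
Shown time: 7:00 + 355 minutes = 12:55.

Final answer: 12:55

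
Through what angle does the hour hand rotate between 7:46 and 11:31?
The hour hand moves 0.5 degrees per minute.
Time elapsed: 11:31 - 7:46 = 225 minutes
Angular displacement: 225 x 0.5 = 112.5 degrees

Final answer: 112.5 degrees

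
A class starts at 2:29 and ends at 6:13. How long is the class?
From 2:29 to 6:13:
(6 x 60 + 13) - (2 x 60 + 29) = 373 - 149 = 224 minutes
= 3 hours and 44 minutes

Final answer: 3 hours and 44 minutes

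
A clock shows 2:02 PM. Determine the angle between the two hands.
Hour hand position: 2 x 30 + 2 x 0.5 = 61 degrees
Minute hand position: 2 x 6 = 12 degrees
Difference: |61 - 12| = 49 degrees
The angle between the hands is 49 degrees

Final answer: 49 degrees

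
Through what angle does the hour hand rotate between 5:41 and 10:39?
The hour hand moves 0.5 degrees per minute.
Time elapsed: 10:39 - 5:41 = 298 minutes
Angular displacement: 298 x 0.5 = 149 degrees

Final answer: 149 degrees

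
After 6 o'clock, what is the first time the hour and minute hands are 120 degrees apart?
At t minutes past 6:00, the hour hand is at 30 x 6 + 0.5t degrees and the minute hand is at 6t degrees.
The smaller angle between them is 120 degrees when |30H - 5.5t| = 120 or |30H - 5.5t| = 240.
With H = 6, solve 30 x 6 - 5.5t = +/- target for each target:
  t = (30 x 6 - 120) / 5.5 = 10.91
  t = (30 x 6 + 120) / 5.5 = 54.55
  t = (30 x 6 - 240) / 5.5 = -10.91 (outside (0, 60))
  t = (30 x 6 + 240) / 5.5 = 76.36 (outside (0, 60))
Valid solutions in (0, 60): {10.91, 54.55} minutes.
The first occurrence is t = 10.91 minutes.
The hands form a 120-degree angle at 10.91 minutes past 6:00.

Final answer: 10.91 minutes past 6:00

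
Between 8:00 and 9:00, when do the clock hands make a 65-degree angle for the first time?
At t minutes past 8:00, the hour hand is at 30 x 8 + 0.5t degrees and the minute hand is at 6t degrees.
The smaller angle between them is 65 degrees when |30H - 5.5t| = 65 or |30H - 5.5t| = 295.
With H = 8, solve 30 x 8 - 5.5t = +/- target for each target:
  t = (30 x 8 - 65) / 5.5 = 31.82
  t = (30 x 8 + 65) / 5.5 = 55.45
  t = (30 x 8 - 295) / 5.5 = -10 (outside (0, 60))
  t = (30 x 8 + 295) / 5.5 = 97.27 (outside (0, 60))
Valid solutions in (0, 60): {31.82, 55.45} minutes.
The first occurrence is t = 31.82 minutes.
The hands form a 65-degree angle at 31.82 minutes past 8:00.

Final answer: 31.82 minutes past 8:00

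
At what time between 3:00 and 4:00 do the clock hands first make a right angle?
At t minutes past 3:00, the hour hand is at 30 x 3 + 0.5t degrees and the minute hand is at 6t degrees.
The smaller angle between them is 90 degrees when |30H - 5.5t| = 90 or |30H - 5.5t| = 270.
With H = 3, solve 30 x 3 - 5.5t = +/- target for each target:
  t = (30 x 3 - 90) / 5.5 = 0 (outside (0, 60))
  t = (30 x 3 + 90) / 5.5 = 32.73
  t = (30 x 3 - 270) / 5.5 = -32.73 (outside (0, 60))
  t = (30 x 3 + 270) / 5.5 = 65.45 (outside (0, 60))
Valid solutions in (0, 60): {32.73} minutes.
First occurrence: t = 32.73 minutes.
The hands are at right angles at 32.73 minutes past 3:00.

Final answer: 32.73 minutes past 3:00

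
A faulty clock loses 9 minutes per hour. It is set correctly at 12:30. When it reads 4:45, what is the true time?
For every 60 true minutes, the faulty clock advances 51 minutes, so 1 faulty-clock minute corresponds to 60/51 true minutes.
From 12:30 to 4:45 on the faulty dial is 255 minutes.
True elapsed: 255 x 60/51 = 300 minutes = 5 hours.
True time: 12:30 + 5 hours = 5:30.

Final answer: 5:30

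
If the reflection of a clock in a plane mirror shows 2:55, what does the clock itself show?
Reflection across the vertical (12-6) axis maps a hand at angle A degrees to (360 - A) degrees, which sends a reading of T minutes past 12:00 to (720 - T) minutes past 12:00.
Mirror reads 2:55 = 175 minutes past 12:00.
Actual time: (720 - 175) mod 720 = 545 minutes = 9:05.

Final answer: 9:05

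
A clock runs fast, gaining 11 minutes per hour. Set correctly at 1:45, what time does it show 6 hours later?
For every 60 true minutes, the faulty clock advances 60 + 11 = 71 minutes.
True elapsed: 6 hours = 360 minutes.
Faulty clock advances: 360 x 71/60 = 426 minutes (drift: 66 minutes ahead).
Shown time: 1:45 + 426 minutes = 8:51.

Final answer: 8:51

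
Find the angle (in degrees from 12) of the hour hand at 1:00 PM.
The hour hand moves 30 degrees per hour and 0.5 degrees per minute.
At 1:00: (1) x 30 + 0 x 0.5 = 30 + 0 = 30 degrees

Final answer: 30 degrees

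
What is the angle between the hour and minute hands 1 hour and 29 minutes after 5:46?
First find the time 1 hour and 29 minutes after 5:46.
Total minutes: 5 x 60 + 46 + 1 x 60 + 29 = 435.
435 mod 720 = 435 minutes = 7:15.
Now compute the angle at 7:15:
Hour hand: 7 x 30 + 15 x 0.5 = 217.5 degrees
Minute hand: 15 x 6 = 90 degrees
Difference: |217.5 - 90| = 127.5 degrees
The angle is 127.5 degrees

Final answer: 127.5 degrees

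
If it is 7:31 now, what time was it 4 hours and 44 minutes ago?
Starting time: 7:31 = 451 total minutes past 12:00
Subtracting: 4 hours and 44 minutes = 284 minutes
451 - 284 = 167 minutes
= 2 hours and 47 minutes past 12:00 = 2:47

Final answer: 2:47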